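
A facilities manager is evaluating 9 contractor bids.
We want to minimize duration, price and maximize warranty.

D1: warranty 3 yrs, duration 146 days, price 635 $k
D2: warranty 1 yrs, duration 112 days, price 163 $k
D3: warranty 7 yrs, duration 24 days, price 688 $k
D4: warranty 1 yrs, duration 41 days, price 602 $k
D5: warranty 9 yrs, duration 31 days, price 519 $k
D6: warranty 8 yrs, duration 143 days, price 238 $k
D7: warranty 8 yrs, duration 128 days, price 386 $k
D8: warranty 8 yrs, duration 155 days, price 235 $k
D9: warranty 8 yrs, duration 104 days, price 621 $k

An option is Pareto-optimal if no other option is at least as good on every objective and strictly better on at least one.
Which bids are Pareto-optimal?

D2, D3, D5, D6, D7, D8

D1: dominated by D5 (warranty 9≥3, duration 31≤146, price 519≤635).
D2: not dominated (best price).
D3: not dominated (best duration).
D4: dominated by D5 (warranty 9≥1, duration 31≤41, price 519≤602).
D5: not dominated (best warranty).
D6: not dominated.
D7: not dominated.
D8: not dominated.
D9: dominated by D5 (warranty 9≥8, duration 31≤104, price 519≤621).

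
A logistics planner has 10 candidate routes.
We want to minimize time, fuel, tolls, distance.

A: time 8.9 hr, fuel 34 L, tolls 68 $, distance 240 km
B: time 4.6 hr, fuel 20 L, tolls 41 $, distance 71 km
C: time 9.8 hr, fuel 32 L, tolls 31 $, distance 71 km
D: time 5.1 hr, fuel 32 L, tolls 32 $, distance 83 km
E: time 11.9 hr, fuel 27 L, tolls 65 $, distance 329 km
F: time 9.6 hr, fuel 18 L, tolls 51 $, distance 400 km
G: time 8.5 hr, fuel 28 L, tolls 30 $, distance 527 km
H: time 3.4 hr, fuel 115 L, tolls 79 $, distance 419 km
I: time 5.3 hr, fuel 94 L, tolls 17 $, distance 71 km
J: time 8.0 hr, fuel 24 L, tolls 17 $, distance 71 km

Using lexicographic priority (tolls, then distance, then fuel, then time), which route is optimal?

J

First minimize tolls: best is 17, kept {I, J}.
Then minimize distance: best is 71, kept {I, J}.
Then minimize fuel: best is 24, kept {J}.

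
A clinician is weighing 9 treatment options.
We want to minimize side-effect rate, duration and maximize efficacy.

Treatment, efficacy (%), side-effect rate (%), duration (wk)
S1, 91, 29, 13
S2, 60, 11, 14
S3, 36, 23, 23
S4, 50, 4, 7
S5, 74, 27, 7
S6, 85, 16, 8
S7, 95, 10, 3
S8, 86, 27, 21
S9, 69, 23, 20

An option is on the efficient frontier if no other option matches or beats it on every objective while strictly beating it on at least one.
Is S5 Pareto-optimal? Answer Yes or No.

No

S7 vs S5: efficacy 95≥74, side-effect rate 10≤27, duration 3≤7 — S7 is at least as good on every objective and strictly better on at least one, so S7 dominates S5.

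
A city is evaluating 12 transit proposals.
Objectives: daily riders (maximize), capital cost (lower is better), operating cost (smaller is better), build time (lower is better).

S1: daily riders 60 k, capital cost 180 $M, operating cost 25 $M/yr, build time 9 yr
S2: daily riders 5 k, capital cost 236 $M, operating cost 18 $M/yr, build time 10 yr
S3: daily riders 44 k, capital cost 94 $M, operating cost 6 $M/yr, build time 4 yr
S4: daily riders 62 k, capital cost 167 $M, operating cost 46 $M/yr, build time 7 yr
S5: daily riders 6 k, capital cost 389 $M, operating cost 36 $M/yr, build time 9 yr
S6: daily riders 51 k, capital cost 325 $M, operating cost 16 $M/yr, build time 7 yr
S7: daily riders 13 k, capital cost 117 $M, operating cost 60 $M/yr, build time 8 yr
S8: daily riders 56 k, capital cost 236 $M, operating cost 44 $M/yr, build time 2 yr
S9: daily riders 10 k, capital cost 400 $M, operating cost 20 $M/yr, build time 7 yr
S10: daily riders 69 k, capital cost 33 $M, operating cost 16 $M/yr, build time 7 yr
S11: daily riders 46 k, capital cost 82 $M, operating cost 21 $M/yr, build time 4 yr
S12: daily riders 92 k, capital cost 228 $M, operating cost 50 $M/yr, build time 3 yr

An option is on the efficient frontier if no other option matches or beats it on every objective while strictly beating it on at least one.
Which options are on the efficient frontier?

S1: dominated by S10 (daily riders 69≥60, capital cost 33≤180, operating cost 16≤25, build time 7≤9).
S2: dominated by S3 (daily riders 44≥5, capital cost 94≤236, operating cost 6≤18, build time 4≤10).
S3: not dominated (best operating cost).
S4: dominated by S10 (daily riders 69≥62, capital cost 33≤167, operating cost 16≤46, build time 7≤7).
S5: dominated by S1 (daily riders 60≥6, capital cost 180≤389, operating cost 25≤36, build time 9≤9).
S6: dominated by S10 (daily riders 69≥51, capital cost 33≤325, operating cost 16≤16, build time 7≤7).
S7: dominated by S3 (daily riders 44≥13, capital cost 94≤117, operating cost 6≤60, build time 4≤8).
S8: not dominated (best build time).
S9: dominated by S3 (daily riders 44≥10, capital cost 94≤400, operating cost 6≤20, build time 4≤7).
S10: not dominated (best capital cost).
S11: not dominated.
S12: not dominated (best daily riders).

S3, S8, S10, S11, S12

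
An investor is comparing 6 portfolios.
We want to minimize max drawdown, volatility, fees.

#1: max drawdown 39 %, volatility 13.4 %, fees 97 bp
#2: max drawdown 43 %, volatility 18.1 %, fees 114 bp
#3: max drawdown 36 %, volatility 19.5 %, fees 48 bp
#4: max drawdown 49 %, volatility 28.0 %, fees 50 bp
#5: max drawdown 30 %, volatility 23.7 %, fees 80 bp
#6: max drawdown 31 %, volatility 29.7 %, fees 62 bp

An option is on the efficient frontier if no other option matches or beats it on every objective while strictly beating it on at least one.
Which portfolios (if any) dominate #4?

#3

#3: max drawdown 36≤49, volatility 19.5≤28.0, fees 48≤50 — dominates #4.
Others (#1, #2, #5, #6) are each worse than #4 on at least one objective.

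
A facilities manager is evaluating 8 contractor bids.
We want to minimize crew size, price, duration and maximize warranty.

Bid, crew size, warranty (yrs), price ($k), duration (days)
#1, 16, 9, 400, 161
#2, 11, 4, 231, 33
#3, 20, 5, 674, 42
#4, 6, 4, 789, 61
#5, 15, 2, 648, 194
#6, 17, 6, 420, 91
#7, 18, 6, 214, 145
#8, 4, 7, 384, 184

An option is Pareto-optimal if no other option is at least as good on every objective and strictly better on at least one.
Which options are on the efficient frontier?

#1, #2, #3, #4, #6, #7, #8

#1: not dominated (best warranty).
#2: not dominated (best duration).
#3: not dominated.
#4: not dominated.
#5: dominated by #2 (crew size 11≤15, warranty 4≥2, price 231≤648, duration 33≤194).
#6: not dominated.
#7: not dominated (best price).
#8: not dominated (best crew size).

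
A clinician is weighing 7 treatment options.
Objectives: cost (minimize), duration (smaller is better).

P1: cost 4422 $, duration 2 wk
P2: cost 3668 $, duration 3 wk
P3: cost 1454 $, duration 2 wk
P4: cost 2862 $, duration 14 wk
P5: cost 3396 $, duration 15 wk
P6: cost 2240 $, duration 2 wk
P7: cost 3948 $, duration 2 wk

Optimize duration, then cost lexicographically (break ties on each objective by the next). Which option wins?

First minimize duration: best is 2, kept {P1, P3, P6, P7}.
Then minimize cost: best is 1454, kept {P3}.

P3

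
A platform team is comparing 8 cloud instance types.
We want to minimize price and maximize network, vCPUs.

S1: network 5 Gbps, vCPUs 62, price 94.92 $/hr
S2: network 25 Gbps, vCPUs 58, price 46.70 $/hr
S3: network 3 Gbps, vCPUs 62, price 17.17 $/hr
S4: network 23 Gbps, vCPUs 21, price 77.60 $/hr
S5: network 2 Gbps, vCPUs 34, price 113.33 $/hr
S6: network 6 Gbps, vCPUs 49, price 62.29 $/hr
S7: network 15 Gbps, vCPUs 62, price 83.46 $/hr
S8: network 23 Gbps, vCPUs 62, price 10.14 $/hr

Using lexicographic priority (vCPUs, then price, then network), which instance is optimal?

S8

First maximize vCPUs: best is 62, kept {S1, S3, S7, S8}.
Then minimize price: best is 10.14, kept {S8}.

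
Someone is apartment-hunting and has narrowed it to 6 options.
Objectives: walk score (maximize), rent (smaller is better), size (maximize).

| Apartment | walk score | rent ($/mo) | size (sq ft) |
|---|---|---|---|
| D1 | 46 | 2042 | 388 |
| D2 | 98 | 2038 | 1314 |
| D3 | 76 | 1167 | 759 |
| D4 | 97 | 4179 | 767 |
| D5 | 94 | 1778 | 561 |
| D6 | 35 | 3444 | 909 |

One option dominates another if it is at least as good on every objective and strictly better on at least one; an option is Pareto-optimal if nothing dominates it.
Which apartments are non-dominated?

D1: dominated by D2 (walk score 98≥46, rent 2038≤2042, size 1314≥388).
D2: not dominated (best walk score).
D3: not dominated (best rent).
D4: dominated by D2 (walk score 98≥97, rent 2038≤4179, size 1314≥767).
D5: not dominated.
D6: dominated by D2 (walk score 98≥35, rent 2038≤3444, size 1314≥909).

D2, D3, D5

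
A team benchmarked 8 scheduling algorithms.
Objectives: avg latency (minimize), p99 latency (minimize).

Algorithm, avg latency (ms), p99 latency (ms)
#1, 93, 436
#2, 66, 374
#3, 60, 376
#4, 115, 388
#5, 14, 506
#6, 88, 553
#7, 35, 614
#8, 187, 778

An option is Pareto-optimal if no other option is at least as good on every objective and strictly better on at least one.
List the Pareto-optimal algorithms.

#1: dominated by #2 (avg latency 66≤93, p99 latency 374≤436).
#2: not dominated (best p99 latency).
#3: not dominated.
#4: dominated by #2 (avg latency 66≤115, p99 latency 374≤388).
#5: not dominated (best avg latency).
#6: dominated by #2 (avg latency 66≤88, p99 latency 374≤553).
#7: dominated by #5 (avg latency 14≤35, p99 latency 506≤614).
#8: dominated by #1 (avg latency 93≤187, p99 latency 436≤778).

#2, #3, #5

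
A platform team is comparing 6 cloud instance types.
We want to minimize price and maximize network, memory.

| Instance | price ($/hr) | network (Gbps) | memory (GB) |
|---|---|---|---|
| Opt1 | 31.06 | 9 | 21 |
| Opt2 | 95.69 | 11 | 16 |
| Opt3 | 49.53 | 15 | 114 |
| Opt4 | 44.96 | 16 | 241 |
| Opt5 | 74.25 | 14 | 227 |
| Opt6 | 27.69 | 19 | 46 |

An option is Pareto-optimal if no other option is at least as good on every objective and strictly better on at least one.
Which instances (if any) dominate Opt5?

Opt4

Opt4: price 44.96≤74.25, network 16≥14, memory 241≥227 — dominates Opt5.
Others (Opt1, Opt2, Opt3, Opt6) are each worse than Opt5 on at least one objective.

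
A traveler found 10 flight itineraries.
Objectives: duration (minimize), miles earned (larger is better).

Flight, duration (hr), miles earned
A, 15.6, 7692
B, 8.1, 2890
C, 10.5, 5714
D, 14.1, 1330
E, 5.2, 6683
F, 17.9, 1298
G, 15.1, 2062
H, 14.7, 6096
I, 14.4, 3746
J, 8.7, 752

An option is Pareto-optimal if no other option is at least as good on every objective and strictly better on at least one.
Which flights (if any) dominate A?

B: worse on miles earned (2890 vs 7692).
C: worse on miles earned (5714 vs 7692).
D: worse on miles earned (1330 vs 7692).
E: worse on miles earned (6683 vs 7692).
F: worse on duration (17.9 vs 15.6).
G: worse on miles earned (2062 vs 7692).
H: worse on miles earned (6096 vs 7692).
I: worse on miles earned (3746 vs 7692).
J: worse on miles earned (752 vs 7692).
No option dominates A.

none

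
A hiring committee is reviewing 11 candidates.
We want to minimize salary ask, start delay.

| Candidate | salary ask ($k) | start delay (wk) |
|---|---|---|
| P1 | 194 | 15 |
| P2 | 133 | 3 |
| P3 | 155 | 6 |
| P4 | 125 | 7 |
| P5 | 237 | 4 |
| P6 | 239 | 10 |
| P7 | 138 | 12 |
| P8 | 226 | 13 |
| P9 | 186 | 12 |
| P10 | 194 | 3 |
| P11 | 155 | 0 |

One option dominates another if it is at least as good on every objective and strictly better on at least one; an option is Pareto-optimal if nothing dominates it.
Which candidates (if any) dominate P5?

P2, P10, P11

P2: salary ask 133≤237, start delay 3≤4 — dominates P5.
P10: salary ask 194≤237, start delay 3≤4 — dominates P5.
P11: salary ask 155≤237, start delay 0≤4 — dominates P5.
Others (P1, P3, P4, P6, P7, P8, P9) are each worse than P5 on at least one objective.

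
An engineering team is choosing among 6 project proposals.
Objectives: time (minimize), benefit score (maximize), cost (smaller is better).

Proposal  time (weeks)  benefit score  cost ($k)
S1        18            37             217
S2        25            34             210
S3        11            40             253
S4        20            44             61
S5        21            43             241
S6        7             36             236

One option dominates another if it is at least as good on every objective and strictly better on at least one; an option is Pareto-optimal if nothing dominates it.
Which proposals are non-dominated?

S1, S3, S4, S6

S1: not dominated.
S2: dominated by S4 (time 20≤25, benefit score 44≥34, cost 61≤210).
S3: not dominated.
S4: not dominated (best benefit score).
S5: dominated by S4 (time 20≤21, benefit score 44≥43, cost 61≤241).
S6: not dominated (best time).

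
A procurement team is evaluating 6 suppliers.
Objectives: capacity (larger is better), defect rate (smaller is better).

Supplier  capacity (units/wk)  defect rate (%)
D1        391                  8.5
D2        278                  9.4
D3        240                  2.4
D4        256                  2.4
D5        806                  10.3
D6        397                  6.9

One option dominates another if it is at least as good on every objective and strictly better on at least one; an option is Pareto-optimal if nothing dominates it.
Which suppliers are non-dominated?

D1: dominated by D6 (capacity 397≥391, defect rate 6.9≤8.5).
D2: dominated by D1 (capacity 391≥278, defect rate 8.5≤9.4).
D3: dominated by D4 (capacity 256≥240, defect rate 2.4≤2.4).
D4: not dominated.
D5: not dominated (best capacity).
D6: not dominated.

D4, D5, D6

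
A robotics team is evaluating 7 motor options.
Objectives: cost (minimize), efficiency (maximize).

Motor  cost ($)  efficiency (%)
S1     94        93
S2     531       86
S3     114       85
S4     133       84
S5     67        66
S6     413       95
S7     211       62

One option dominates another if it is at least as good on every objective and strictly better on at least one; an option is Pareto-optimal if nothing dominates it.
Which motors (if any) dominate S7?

S1: cost 94≤211, efficiency 93≥62 — dominates S7.
S3: cost 114≤211, efficiency 85≥62 — dominates S7.
S4: cost 133≤211, efficiency 84≥62 — dominates S7.
S5: cost 67≤211, efficiency 66≥62 — dominates S7.
Others (S2, S6) are each worse than S7 on at least one objective.

S1, S3, S4, S5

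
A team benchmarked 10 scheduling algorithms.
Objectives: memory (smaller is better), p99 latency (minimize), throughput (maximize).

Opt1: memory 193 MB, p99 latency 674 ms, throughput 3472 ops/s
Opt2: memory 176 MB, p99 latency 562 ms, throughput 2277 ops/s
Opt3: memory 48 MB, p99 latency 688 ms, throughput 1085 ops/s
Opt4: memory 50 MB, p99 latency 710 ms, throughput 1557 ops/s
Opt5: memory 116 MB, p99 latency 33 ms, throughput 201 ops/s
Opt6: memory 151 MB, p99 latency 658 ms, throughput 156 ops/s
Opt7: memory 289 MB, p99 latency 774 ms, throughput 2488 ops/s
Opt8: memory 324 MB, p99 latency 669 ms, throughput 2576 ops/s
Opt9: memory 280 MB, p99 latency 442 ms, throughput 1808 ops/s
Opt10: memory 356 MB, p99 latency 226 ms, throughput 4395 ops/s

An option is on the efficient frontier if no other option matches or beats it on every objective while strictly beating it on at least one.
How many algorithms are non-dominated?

8

Opt1: not dominated.
Opt2: not dominated.
Opt3: not dominated (best memory).
Opt4: not dominated.
Opt5: not dominated (best p99 latency).
Opt6: dominated by Opt5 (memory 116≤151, p99 latency 33≤658, throughput 201≥156).
Opt7: dominated by Opt1 (memory 193≤289, p99 latency 674≤774, throughput 3472≥2488).
Opt8: not dominated.
Opt9: not dominated.
Opt10: not dominated (best throughput).
Pareto-optimal: Opt1, Opt2, Opt3, Opt4, Opt5, Opt8, Opt9, Opt10 → 8.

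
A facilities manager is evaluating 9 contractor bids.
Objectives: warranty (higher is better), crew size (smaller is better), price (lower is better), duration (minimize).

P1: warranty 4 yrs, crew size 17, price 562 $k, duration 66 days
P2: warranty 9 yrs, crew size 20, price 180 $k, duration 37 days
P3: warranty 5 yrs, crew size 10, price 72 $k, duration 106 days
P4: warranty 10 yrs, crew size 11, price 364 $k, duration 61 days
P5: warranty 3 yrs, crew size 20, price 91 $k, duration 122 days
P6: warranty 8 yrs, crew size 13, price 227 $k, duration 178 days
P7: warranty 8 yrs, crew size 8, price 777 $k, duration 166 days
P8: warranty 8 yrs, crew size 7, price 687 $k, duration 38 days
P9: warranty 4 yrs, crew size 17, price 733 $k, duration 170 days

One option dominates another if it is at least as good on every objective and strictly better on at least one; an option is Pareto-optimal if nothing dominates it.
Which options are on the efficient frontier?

P2, P3, P4, P6, P8

P1: dominated by P4 (warranty 10≥4, crew size 11≤17, price 364≤562, duration 61≤66).
P2: not dominated (best duration).
P3: not dominated (best price).
P4: not dominated (best warranty).
P5: dominated by P3 (warranty 5≥3, crew size 10≤20, price 72≤91, duration 106≤122).
P6: not dominated.
P7: dominated by P8 (warranty 8≥8, crew size 7≤8, price 687≤777, duration 38≤166).
P8: not dominated (best crew size).
P9: dominated by P1 (warranty 4≥4, crew size 17≤17, price 562≤733, duration 66≤170).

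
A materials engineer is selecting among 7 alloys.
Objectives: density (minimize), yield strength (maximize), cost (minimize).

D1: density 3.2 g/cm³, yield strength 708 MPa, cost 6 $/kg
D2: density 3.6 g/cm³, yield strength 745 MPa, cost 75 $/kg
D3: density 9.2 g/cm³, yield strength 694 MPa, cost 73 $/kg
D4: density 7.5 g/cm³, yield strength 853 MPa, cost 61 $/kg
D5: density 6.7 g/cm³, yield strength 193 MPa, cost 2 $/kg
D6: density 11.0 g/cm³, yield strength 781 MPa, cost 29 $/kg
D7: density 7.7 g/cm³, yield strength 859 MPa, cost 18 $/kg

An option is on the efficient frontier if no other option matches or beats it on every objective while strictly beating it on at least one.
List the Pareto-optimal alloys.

D1, D2, D4, D5, D7

D1: not dominated (best density).
D2: not dominated.
D3: dominated by D1 (density 3.2≤9.2, yield strength 708≥694, cost 6≤73).
D4: not dominated.
D5: not dominated (best cost).
D6: dominated by D7 (density 7.7≤11.0, yield strength 859≥781, cost 18≤29).
D7: not dominated (best yield strength).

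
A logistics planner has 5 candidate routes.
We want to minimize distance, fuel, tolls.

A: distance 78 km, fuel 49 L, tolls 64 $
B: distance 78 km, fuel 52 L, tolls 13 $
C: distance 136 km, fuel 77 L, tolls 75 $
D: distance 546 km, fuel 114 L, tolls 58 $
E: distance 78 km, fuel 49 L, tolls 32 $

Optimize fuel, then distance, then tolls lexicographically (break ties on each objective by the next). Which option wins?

First minimize fuel: best is 49, kept {A, E}.
Then minimize distance: best is 78, kept {A, E}.
Then minimize tolls: best is 32, kept {E}.

E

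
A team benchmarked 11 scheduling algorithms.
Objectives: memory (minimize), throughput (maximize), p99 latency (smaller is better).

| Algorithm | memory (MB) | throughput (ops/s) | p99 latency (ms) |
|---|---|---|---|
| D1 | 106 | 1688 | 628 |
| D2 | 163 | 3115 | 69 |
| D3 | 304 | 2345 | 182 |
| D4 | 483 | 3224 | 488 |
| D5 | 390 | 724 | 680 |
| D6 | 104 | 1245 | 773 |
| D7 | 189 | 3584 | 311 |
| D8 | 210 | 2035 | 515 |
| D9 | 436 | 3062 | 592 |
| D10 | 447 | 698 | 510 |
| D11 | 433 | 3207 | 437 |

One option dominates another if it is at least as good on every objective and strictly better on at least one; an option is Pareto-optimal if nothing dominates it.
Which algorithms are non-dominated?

D1: not dominated.
D2: not dominated (best p99 latency).
D3: dominated by D2 (memory 163≤304, throughput 3115≥2345, p99 latency 69≤182).
D4: dominated by D7 (memory 189≤483, throughput 3584≥3224, p99 latency 311≤488).
D5: dominated by D1 (memory 106≤390, throughput 1688≥724, p99 latency 628≤680).
D6: not dominated (best memory).
D7: not dominated (best throughput).
D8: dominated by D2 (memory 163≤210, throughput 3115≥2035, p99 latency 69≤515).
D9: dominated by D2 (memory 163≤436, throughput 3115≥3062, p99 latency 69≤592).
D10: dominated by D2 (memory 163≤447, throughput 3115≥698, p99 latency 69≤510).
D11: dominated by D7 (memory 189≤433, throughput 3584≥3207, p99 latency 311≤437).

D1, D2, D6, D7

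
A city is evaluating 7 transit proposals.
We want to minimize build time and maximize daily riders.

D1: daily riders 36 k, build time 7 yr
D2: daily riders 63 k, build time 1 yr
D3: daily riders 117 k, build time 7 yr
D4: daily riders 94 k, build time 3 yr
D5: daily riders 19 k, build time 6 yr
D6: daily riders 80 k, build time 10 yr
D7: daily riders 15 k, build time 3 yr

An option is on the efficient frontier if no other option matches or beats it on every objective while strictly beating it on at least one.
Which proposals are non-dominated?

D1: dominated by D2 (daily riders 63≥36, build time 1≤7).
D2: not dominated (best build time).
D3: not dominated (best daily riders).
D4: not dominated.
D5: dominated by D2 (daily riders 63≥19, build time 1≤6).
D6: dominated by D3 (daily riders 117≥80, build time 7≤10).
D7: dominated by D2 (daily riders 63≥15, build time 1≤3).

D2, D3, D4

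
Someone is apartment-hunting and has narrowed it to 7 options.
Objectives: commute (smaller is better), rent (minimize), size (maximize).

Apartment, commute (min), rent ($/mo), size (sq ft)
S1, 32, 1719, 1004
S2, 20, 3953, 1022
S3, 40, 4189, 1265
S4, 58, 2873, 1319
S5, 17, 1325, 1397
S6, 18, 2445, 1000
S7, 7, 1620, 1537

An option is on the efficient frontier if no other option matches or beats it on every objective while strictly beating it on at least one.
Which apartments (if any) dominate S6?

S5, S7

S5: commute 17≤18, rent 1325≤2445, size 1397≥1000 — dominates S6.
S7: commute 7≤18, rent 1620≤2445, size 1537≥1000 — dominates S6.
Others (S1, S2, S3, S4) are each worse than S6 on at least one objective.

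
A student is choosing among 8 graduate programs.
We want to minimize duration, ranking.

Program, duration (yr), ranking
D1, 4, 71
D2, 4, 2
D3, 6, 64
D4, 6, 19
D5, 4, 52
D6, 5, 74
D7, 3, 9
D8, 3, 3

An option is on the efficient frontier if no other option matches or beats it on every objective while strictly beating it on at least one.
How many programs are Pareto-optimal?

D1: dominated by D2 (duration 4≤4, ranking 2≤71).
D2: not dominated (best ranking).
D3: dominated by D2 (duration 4≤6, ranking 2≤64).
D4: dominated by D2 (duration 4≤6, ranking 2≤19).
D5: dominated by D2 (duration 4≤4, ranking 2≤52).
D6: dominated by D1 (duration 4≤5, ranking 71≤74).
D7: dominated by D8 (duration 3≤3, ranking 3≤9).
D8: not dominated.
Pareto-optimal: D2, D8 → 2.

2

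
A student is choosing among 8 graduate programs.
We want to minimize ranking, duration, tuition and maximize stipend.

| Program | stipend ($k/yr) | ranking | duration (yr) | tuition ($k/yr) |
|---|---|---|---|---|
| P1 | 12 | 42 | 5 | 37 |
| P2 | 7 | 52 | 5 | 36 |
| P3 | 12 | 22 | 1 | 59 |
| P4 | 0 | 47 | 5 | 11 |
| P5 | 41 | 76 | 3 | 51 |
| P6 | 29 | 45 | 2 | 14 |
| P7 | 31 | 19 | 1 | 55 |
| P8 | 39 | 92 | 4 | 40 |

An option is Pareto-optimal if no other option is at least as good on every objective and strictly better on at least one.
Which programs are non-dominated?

P1: not dominated.
P2: dominated by P6 (stipend 29≥7, ranking 45≤52, duration 2≤5, tuition 14≤36).
P3: dominated by P7 (stipend 31≥12, ranking 19≤22, duration 1≤1, tuition 55≤59).
P4: not dominated (best tuition).
P5: not dominated (best stipend).
P6: not dominated.
P7: not dominated (best ranking).
P8: not dominated.

P1, P4, P5, P6, P7, P8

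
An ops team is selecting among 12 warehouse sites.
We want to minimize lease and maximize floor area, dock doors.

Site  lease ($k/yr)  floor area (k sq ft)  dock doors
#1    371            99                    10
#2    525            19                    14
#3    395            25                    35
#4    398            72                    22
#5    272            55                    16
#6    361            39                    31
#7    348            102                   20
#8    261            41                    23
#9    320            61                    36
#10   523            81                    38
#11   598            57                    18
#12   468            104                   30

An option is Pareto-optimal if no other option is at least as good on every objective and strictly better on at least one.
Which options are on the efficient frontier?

#4, #5, #7, #8, #9, #10, #12

#1: dominated by #7 (lease 348≤371, floor area 102≥99, dock doors 20≥10).
#2: dominated by #3 (lease 395≤525, floor area 25≥19, dock doors 35≥14).
#3: dominated by #9 (lease 320≤395, floor area 61≥25, dock doors 36≥35).
#4: not dominated.
#5: not dominated.
#6: dominated by #9 (lease 320≤361, floor area 61≥39, dock doors 36≥31).
#7: not dominated.
#8: not dominated (best lease).
#9: not dominated.
#10: not dominated (best dock doors).
#11: dominated by #4 (lease 398≤598, floor area 72≥57, dock doors 22≥18).
#12: not dominated (best floor area).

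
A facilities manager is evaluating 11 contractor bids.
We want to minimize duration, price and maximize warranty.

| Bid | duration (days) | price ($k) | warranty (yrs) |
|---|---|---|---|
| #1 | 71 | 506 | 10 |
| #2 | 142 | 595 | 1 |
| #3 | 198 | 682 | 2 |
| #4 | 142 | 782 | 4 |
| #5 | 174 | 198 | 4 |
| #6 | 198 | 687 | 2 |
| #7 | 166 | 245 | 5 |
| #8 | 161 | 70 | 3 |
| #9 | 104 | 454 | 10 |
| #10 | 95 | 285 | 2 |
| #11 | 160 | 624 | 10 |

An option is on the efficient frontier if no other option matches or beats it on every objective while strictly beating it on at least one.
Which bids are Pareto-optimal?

#1, #5, #7, #8, #9, #10

#1: not dominated (best duration).
#2: dominated by #1 (duration 71≤142, price 506≤595, warranty 10≥1).
#3: dominated by #1 (duration 71≤198, price 506≤682, warranty 10≥2).
#4: dominated by #1 (duration 71≤142, price 506≤782, warranty 10≥4).
#5: not dominated.
#6: dominated by #1 (duration 71≤198, price 506≤687, warranty 10≥2).
#7: not dominated.
#8: not dominated (best price).
#9: not dominated.
#10: not dominated.
#11: dominated by #1 (duration 71≤160, price 506≤624, warranty 10≥10).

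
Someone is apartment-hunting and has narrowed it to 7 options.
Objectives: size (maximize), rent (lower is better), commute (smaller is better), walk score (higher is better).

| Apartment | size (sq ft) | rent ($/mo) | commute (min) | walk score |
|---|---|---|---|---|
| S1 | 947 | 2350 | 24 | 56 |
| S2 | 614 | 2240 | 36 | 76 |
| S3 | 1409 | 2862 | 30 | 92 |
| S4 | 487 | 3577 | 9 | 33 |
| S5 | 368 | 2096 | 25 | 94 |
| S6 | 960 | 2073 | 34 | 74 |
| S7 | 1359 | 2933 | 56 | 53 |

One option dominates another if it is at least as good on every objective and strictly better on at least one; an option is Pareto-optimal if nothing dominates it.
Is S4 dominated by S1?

S1 vs S4: S1 is worse on commute (24 vs 9), so it does not dominate S4.

No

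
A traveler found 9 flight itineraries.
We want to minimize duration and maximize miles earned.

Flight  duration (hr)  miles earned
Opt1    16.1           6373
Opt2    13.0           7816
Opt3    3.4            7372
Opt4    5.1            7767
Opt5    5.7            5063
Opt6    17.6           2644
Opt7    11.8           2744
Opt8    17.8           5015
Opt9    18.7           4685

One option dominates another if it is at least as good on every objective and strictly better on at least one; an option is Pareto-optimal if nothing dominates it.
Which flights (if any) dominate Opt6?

Opt1, Opt2, Opt3, Opt4, Opt5, Opt7

Opt1: duration 16.1≤17.6, miles earned 6373≥2644 — dominates Opt6.
Opt2: duration 13.0≤17.6, miles earned 7816≥2644 — dominates Opt6.
Opt3: duration 3.4≤17.6, miles earned 7372≥2644 — dominates Opt6.
Opt4: duration 5.1≤17.6, miles earned 7767≥2644 — dominates Opt6.
Opt5: duration 5.7≤17.6, miles earned 5063≥2644 — dominates Opt6.
Opt7: duration 11.8≤17.6, miles earned 2744≥2644 — dominates Opt6.
Others (Opt8, Opt9) are each worse than Opt6 on at least one objective.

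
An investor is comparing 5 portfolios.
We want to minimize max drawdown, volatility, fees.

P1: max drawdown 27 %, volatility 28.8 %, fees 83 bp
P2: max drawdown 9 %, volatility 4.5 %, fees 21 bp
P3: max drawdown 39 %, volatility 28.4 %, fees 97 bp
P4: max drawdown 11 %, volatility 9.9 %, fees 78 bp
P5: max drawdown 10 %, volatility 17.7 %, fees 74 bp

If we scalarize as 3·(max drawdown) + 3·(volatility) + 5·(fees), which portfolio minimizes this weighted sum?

P2

P1: 3·27 + 3·28.8 + 5·83 = 582.4
P2: 3·9 + 3·4.5 + 5·21 = 145.5
P3: 3·39 + 3·28.4 + 5·97 = 687.2
P4: 3·11 + 3·9.9 + 5·78 = 452.7
P5: 3·10 + 3·17.7 + 5·74 = 453.1
Lowest: P2 at 145.5.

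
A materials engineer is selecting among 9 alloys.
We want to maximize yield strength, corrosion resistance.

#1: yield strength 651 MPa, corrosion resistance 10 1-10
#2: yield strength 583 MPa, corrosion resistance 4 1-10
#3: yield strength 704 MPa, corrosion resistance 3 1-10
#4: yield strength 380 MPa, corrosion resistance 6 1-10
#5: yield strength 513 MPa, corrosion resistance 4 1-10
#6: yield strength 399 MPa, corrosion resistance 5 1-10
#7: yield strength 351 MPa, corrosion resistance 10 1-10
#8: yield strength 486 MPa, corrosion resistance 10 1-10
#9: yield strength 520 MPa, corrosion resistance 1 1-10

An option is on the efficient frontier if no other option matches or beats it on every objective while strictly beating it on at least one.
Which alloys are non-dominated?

#1: not dominated.
#2: dominated by #1 (yield strength 651≥583, corrosion resistance 10≥4).
#3: not dominated (best yield strength).
#4: dominated by #1 (yield strength 651≥380, corrosion resistance 10≥6).
#5: dominated by #1 (yield strength 651≥513, corrosion resistance 10≥4).
#6: dominated by #1 (yield strength 651≥399, corrosion resistance 10≥5).
#7: dominated by #1 (yield strength 651≥351, corrosion resistance 10≥10).
#8: dominated by #1 (yield strength 651≥486, corrosion resistance 10≥10).
#9: dominated by #1 (yield strength 651≥520, corrosion resistance 10≥1).

#1, #3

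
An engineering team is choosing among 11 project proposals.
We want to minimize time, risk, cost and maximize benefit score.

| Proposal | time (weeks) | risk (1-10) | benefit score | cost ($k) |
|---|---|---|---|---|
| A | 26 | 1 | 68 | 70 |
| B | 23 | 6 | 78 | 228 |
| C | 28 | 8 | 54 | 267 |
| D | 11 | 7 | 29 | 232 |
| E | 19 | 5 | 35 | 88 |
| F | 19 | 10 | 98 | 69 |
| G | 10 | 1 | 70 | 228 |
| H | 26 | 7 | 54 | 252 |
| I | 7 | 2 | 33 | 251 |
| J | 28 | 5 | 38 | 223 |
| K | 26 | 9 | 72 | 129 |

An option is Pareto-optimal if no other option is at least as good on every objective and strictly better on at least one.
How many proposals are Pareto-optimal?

7

A: not dominated.
B: not dominated.
C: dominated by A (time 26≤28, risk 1≤8, benefit score 68≥54, cost 70≤267).
D: dominated by G (time 10≤11, risk 1≤7, benefit score 70≥29, cost 228≤232).
E: not dominated.
F: not dominated (best benefit score).
G: not dominated.
H: dominated by A (time 26≤26, risk 1≤7, benefit score 68≥54, cost 70≤252).
I: not dominated (best time).
J: dominated by A (time 26≤28, risk 1≤5, benefit score 68≥38, cost 70≤223).
K: not dominated.
Pareto-optimal: A, B, E, F, G, I, K → 7.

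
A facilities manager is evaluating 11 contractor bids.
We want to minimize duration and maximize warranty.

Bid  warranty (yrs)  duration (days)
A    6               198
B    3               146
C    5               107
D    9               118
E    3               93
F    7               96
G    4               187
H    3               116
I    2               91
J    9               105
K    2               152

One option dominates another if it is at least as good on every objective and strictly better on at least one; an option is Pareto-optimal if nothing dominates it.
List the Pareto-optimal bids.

A: dominated by D (warranty 9≥6, duration 118≤198).
B: dominated by C (warranty 5≥3, duration 107≤146).
C: dominated by F (warranty 7≥5, duration 96≤107).
D: dominated by J (warranty 9≥9, duration 105≤118).
E: not dominated.
F: not dominated.
G: dominated by C (warranty 5≥4, duration 107≤187).
H: dominated by C (warranty 5≥3, duration 107≤116).
I: not dominated (best duration).
J: not dominated.
K: dominated by B (warranty 3≥2, duration 146≤152).

E, F, I, J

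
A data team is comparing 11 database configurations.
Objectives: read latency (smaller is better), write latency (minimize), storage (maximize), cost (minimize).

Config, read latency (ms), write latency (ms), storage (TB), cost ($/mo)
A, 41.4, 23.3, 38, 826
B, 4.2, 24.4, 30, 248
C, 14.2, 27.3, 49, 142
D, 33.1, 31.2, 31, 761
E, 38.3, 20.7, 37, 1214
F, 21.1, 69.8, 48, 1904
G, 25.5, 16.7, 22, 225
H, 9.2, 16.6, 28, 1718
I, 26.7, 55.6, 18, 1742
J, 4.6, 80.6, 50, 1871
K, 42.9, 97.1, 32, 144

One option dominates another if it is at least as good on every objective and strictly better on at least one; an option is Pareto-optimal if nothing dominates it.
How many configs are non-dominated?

7

A: not dominated.
B: not dominated (best read latency).
C: not dominated (best cost).
D: dominated by C (read latency 14.2≤33.1, write latency 27.3≤31.2, storage 49≥31, cost 142≤761).
E: not dominated.
F: dominated by C (read latency 14.2≤21.1, write latency 27.3≤69.8, storage 49≥48, cost 142≤1904).
G: not dominated.
H: not dominated (best write latency).
I: dominated by B (read latency 4.2≤26.7, write latency 24.4≤55.6, storage 30≥18, cost 248≤1742).
J: not dominated (best storage).
K: dominated by C (read latency 14.2≤42.9, write latency 27.3≤97.1, storage 49≥32, cost 142≤144).
Pareto-optimal: A, B, C, E, G, H, J → 7.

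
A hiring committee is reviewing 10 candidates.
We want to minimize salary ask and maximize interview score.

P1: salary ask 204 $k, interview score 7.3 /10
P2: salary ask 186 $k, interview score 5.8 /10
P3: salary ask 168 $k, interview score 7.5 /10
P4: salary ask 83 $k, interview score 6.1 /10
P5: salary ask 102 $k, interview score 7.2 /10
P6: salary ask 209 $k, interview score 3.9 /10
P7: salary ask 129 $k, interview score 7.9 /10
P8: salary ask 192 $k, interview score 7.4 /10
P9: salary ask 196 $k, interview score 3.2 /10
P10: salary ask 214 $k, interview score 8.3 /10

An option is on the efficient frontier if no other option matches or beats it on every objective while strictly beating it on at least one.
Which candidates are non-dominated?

P1: dominated by P3 (salary ask 168≤204, interview score 7.5≥7.3).
P2: dominated by P3 (salary ask 168≤186, interview score 7.5≥5.8).
P3: dominated by P7 (salary ask 129≤168, interview score 7.9≥7.5).
P4: not dominated (best salary ask).
P5: not dominated.
P6: dominated by P1 (salary ask 204≤209, interview score 7.3≥3.9).
P7: not dominated.
P8: dominated by P3 (salary ask 168≤192, interview score 7.5≥7.4).
P9: dominated by P2 (salary ask 186≤196, interview score 5.8≥3.2).
P10: not dominated (best interview score).

P4, P5, P7, P10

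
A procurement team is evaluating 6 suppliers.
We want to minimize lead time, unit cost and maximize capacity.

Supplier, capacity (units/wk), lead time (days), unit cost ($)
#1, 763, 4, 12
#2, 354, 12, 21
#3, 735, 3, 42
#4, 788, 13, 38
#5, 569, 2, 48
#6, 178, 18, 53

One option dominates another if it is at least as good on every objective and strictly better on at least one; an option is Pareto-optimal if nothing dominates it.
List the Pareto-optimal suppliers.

#1, #3, #4, #5

#1: not dominated (best unit cost).
#2: dominated by #1 (capacity 763≥354, lead time 4≤12, unit cost 12≤21).
#3: not dominated.
#4: not dominated (best capacity).
#5: not dominated (best lead time).
#6: dominated by #1 (capacity 763≥178, lead time 4≤18, unit cost 12≤53).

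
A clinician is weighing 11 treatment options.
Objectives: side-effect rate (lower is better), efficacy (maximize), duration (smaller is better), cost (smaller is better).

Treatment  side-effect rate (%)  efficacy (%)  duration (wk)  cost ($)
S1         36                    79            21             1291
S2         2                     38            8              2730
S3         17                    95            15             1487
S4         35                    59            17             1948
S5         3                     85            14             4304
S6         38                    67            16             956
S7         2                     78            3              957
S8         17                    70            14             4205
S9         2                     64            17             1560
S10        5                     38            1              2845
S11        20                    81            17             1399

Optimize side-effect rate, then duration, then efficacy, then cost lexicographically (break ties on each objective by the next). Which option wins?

First minimize side-effect rate: best is 2, kept {S2, S7, S9}.
Then minimize duration: best is 3, kept {S7}.

S7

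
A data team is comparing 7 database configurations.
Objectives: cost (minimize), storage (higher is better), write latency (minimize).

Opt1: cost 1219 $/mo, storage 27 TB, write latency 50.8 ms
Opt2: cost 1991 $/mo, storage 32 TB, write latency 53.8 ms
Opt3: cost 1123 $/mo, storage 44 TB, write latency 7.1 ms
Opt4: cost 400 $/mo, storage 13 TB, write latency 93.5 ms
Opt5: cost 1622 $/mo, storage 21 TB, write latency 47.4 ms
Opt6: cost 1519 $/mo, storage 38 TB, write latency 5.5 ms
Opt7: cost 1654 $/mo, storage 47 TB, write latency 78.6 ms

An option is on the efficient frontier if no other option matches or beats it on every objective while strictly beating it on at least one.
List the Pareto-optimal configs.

Opt1: dominated by Opt3 (cost 1123≤1219, storage 44≥27, write latency 7.1≤50.8).
Opt2: dominated by Opt3 (cost 1123≤1991, storage 44≥32, write latency 7.1≤53.8).
Opt3: not dominated.
Opt4: not dominated (best cost).
Opt5: dominated by Opt3 (cost 1123≤1622, storage 44≥21, write latency 7.1≤47.4).
Opt6: not dominated (best write latency).
Opt7: not dominated (best storage).

Opt3, Opt4, Opt6, Opt7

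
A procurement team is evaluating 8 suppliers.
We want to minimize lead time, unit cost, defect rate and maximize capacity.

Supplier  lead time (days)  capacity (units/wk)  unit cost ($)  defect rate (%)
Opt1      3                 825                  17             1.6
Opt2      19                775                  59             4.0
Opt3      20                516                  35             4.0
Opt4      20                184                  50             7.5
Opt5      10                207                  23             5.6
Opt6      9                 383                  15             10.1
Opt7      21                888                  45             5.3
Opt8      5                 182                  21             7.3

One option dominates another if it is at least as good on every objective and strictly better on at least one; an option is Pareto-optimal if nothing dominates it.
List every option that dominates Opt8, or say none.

Opt1

Opt1: lead time 3≤5, capacity 825≥182, unit cost 17≤21, defect rate 1.6≤7.3 — dominates Opt8.
Others (Opt2, Opt3, Opt4, Opt5, Opt6, Opt7) are each worse than Opt8 on at least one objective.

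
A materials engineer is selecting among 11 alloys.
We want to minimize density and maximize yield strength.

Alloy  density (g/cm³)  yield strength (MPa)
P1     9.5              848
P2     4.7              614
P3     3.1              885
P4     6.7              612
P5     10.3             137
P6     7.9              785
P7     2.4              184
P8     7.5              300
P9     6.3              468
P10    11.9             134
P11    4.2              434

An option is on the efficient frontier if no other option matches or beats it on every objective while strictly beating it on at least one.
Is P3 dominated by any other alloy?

P1: worse on density (9.5 vs 3.1).
P2: worse on density (4.7 vs 3.1).
P4: worse on density (6.7 vs 3.1).
P5: worse on density (10.3 vs 3.1).
P6: worse on density (7.9 vs 3.1).
P7: worse on yield strength (184 vs 885).
P8: worse on density (7.5 vs 3.1).
P9: worse on density (6.3 vs 3.1).
P10: worse on density (11.9 vs 3.1).
P11: worse on density (4.2 vs 3.1).
No option is at least as good as P3 on every objective and strictly better on one.

No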